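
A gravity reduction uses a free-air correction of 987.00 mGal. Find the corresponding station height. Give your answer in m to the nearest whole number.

h = 987.00 / 0.3086 = 3198.31 m

3198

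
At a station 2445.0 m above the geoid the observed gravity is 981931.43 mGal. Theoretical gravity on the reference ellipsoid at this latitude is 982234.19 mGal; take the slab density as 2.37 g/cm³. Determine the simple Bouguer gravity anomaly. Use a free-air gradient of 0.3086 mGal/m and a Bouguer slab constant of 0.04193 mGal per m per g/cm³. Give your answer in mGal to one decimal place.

208.8

Free-air correction = 0.3086 × 2445.0 = 754.53 mGal
Free-air anomaly = 981931.43 − 982234.19 + (754.53) = 451.77 mGal
Bouguer slab correction = 0.04193 × 2.37 × 2445.0 = 242.97 mGal
Simple Bouguer anomaly = 451.77 − (242.97) = 208.80 mGal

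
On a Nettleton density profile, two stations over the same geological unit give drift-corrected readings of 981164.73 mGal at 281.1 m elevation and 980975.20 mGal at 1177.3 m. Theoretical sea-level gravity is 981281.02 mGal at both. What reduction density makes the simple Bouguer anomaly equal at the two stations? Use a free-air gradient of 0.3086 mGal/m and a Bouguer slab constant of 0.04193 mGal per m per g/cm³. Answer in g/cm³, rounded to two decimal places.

2.32

Δg_obs = 980975.20 − 981164.73 = -189.53 mGal over Δh = 1177.3 − 281.1 = 896.2 m
Equal Bouguer anomalies ⇒ Δg_obs + (0.3086 − 0.04193ρ)·Δh = 0
0.3086 − 0.04193ρ = −Δg_obs/Δh = 0.21148
ρ = (0.3086 − 0.21148) / 0.04193 = 2.32 g/cm³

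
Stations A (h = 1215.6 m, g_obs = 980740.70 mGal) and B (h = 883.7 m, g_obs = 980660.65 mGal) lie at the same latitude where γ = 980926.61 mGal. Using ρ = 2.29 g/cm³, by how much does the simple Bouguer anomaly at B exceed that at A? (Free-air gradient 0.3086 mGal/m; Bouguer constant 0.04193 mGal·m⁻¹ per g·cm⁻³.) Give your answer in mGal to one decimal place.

-150.6

Δg_SB(A) = 980740.70 − 980926.61 + 0.3086×1215.6 − 0.04193×2.29×1215.6 = 72.50 mGal
Δg_SB(B) = 980660.65 − 980926.61 + 0.3086×883.7 − 0.04193×2.29×883.7 = -78.10 mGal
Difference = -78.10 − (72.50) = -150.60 mGal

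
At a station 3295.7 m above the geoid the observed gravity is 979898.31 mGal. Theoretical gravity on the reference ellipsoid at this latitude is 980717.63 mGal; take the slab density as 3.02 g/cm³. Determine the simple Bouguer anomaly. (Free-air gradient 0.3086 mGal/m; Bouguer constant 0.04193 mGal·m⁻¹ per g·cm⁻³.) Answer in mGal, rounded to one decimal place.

Free-air correction = 0.3086 × 3295.7 = 1017.05 mGal
Free-air anomaly = 979898.31 − 980717.63 + (1017.05) = 197.73 mGal
Bouguer slab correction = 0.04193 × 3.02 × 3295.7 = 417.33 mGal
Simple Bouguer anomaly = 197.73 − (417.33) = -219.60 mGal

-219.6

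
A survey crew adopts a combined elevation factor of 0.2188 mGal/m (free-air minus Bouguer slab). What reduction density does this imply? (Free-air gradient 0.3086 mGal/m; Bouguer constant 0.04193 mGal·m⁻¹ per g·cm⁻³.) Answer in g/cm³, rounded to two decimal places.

2.14

0.2188 = 0.3086 − 0.04193 × ρ
ρ = (0.3086 − 0.2188) / 0.04193 = 2.14 g/cm³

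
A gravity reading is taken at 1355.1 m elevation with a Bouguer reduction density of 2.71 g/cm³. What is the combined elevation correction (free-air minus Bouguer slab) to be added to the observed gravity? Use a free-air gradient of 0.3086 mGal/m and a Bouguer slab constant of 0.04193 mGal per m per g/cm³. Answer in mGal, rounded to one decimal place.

264.2

Combined gradient = 0.3086 − 0.04193 × 2.71 = 0.1949697 mGal/m
Combined elevation correction = 0.1949697 × 1355.1 = 264.2 mGal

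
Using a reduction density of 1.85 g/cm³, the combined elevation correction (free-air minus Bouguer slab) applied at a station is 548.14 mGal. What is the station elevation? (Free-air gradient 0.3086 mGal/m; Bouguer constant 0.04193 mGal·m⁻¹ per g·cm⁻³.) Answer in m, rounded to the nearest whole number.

Combined gradient = 0.3086 − 0.04193 × 1.85 = 0.2310295 mGal/m
h = 548.14 / 0.2310295 = 2372.60 m

2373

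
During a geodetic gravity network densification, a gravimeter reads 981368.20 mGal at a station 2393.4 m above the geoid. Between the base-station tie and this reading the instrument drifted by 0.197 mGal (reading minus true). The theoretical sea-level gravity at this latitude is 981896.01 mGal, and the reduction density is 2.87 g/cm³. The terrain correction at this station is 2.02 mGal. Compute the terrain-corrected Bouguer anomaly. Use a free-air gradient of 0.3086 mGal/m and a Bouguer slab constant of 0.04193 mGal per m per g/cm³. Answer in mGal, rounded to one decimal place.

Drift-corrected reading = 981368.20 − (0.197) = 981368.003 mGal
Free-air correction = 0.3086 × 2393.4 = 738.60 mGal
Free-air anomaly = 981368.003 − 981896.01 + (738.60) = 210.593 mGal
Bouguer slab correction = 0.04193 × 2.87 × 2393.4 = 288.02 mGal
Simple Bouguer anomaly = 210.593 − (288.02) = -77.427 mGal
Complete Bouguer anomaly = -77.427 + 2.02 = -75.407 mGal

-75.4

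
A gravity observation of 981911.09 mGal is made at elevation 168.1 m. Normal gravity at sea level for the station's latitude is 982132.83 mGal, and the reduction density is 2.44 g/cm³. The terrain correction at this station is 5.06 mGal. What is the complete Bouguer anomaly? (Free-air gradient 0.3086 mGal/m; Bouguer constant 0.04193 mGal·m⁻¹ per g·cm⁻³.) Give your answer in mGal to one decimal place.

Free-air correction = 0.3086 × 168.1 = 51.88 mGal
Free-air anomaly = 981911.09 − 982132.83 + (51.88) = -169.86 mGal
Bouguer slab correction = 0.04193 × 2.44 × 168.1 = 17.20 mGal
Simple Bouguer anomaly = -169.86 − (17.20) = -187.06 mGal
Complete Bouguer anomaly = -187.06 + 5.06 = -182.00 mGal

-182.0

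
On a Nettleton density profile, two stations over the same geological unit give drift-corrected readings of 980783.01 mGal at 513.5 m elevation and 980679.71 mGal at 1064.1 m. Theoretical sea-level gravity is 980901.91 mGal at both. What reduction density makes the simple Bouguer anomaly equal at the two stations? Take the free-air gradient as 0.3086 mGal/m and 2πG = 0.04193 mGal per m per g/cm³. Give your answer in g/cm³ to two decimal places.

Δg_obs = 980679.71 − 980783.01 = -103.30 mGal over Δh = 1064.1 − 513.5 = 550.6 m
Equal Bouguer anomalies ⇒ Δg_obs + (0.3086 − 0.04193ρ)·Δh = 0
0.3086 − 0.04193ρ = −Δg_obs/Δh = 0.18761
ρ = (0.3086 − 0.18761) / 0.04193 = 2.89 g/cm³

2.89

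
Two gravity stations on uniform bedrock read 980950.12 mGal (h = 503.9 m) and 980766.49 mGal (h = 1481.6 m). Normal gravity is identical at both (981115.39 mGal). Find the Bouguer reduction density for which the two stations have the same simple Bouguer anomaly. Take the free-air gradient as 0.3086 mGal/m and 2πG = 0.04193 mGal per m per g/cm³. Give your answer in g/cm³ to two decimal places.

Δg_obs = 980766.49 − 980950.12 = -183.63 mGal over Δh = 1481.6 − 503.9 = 977.7 m
Equal Bouguer anomalies ⇒ Δg_obs + (0.3086 − 0.04193ρ)·Δh = 0
0.3086 − 0.04193ρ = −Δg_obs/Δh = 0.18782
ρ = (0.3086 − 0.18782) / 0.04193 = 2.88 g/cm³

2.88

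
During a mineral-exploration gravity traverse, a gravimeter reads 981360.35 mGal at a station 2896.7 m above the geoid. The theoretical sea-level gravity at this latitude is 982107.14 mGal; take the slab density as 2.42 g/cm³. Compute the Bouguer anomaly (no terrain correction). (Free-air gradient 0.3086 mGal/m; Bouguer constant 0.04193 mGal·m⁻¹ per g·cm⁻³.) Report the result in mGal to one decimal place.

Free-air correction = 0.3086 × 2896.7 = 893.92 mGal
Free-air anomaly = 981360.35 − 982107.14 + (893.92) = 147.13 mGal
Bouguer slab correction = 0.04193 × 2.42 × 2896.7 = 293.93 mGal
Simple Bouguer anomaly = 147.13 − (293.93) = -146.80 mGal

-146.8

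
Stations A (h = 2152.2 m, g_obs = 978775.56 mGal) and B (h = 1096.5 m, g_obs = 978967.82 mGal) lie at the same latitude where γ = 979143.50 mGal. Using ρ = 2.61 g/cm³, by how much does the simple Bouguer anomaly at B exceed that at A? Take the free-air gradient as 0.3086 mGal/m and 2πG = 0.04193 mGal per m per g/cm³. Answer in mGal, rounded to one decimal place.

Δg_SB(A) = 978775.56 − 979143.50 + 0.3086×2152.2 − 0.04193×2.61×2152.2 = 60.70 mGal
Δg_SB(B) = 978967.82 − 979143.50 + 0.3086×1096.5 − 0.04193×2.61×1096.5 = 42.70 mGal
Difference = 42.70 − (60.70) = -18.00 mGal

-18.0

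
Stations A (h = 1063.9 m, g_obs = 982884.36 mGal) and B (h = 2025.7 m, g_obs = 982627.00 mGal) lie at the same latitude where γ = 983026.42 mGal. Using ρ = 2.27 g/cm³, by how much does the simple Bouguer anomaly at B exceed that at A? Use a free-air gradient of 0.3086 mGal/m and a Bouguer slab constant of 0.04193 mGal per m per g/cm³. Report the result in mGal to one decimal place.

-52.1

Δg_SB(A) = 982884.36 − 983026.42 + 0.3086×1063.9 − 0.04193×2.27×1063.9 = 85.00 mGal
Δg_SB(B) = 982627.00 − 983026.42 + 0.3086×2025.7 − 0.04193×2.27×2025.7 = 32.90 mGal
Difference = 32.90 − (85.00) = -52.10 mGal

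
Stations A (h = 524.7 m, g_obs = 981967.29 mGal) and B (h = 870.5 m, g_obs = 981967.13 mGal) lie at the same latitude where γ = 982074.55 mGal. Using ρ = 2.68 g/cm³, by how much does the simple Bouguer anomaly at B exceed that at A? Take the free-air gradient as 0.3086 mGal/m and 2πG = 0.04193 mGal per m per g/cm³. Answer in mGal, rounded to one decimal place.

67.7

Δg_SB(A) = 981967.29 − 982074.55 + 0.3086×524.7 − 0.04193×2.68×524.7 = -4.30 mGal
Δg_SB(B) = 981967.13 − 982074.55 + 0.3086×870.5 − 0.04193×2.68×870.5 = 63.40 mGal
Difference = 63.40 − (-4.30) = 67.70 mGal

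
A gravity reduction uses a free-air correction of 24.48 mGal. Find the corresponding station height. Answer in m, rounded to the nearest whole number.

h = 24.48 / 0.3086 = 79.33 m

79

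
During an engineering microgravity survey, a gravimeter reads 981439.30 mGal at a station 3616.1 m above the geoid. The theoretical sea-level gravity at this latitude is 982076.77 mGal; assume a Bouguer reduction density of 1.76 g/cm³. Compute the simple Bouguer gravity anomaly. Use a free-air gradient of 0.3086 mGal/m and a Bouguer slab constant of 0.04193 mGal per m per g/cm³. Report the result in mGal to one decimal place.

Free-air correction = 0.3086 × 3616.1 = 1115.93 mGal
Free-air anomaly = 981439.30 − 982076.77 + (1115.93) = 478.46 mGal
Bouguer slab correction = 0.04193 × 1.76 × 3616.1 = 266.86 mGal
Simple Bouguer anomaly = 478.46 − (266.86) = 211.60 mGal

211.6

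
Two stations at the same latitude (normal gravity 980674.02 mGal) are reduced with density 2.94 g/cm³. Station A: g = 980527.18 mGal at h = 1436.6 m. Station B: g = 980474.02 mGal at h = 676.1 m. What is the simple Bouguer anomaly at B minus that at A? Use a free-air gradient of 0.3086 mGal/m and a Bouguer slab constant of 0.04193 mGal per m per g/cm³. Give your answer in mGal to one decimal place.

-194.1

Δg_SB(A) = 980527.18 − 980674.02 + 0.3086×1436.6 − 0.04193×2.94×1436.6 = 119.40 mGal
Δg_SB(B) = 980474.02 − 980674.02 + 0.3086×676.1 − 0.04193×2.94×676.1 = -74.70 mGal
Difference = -74.70 − (119.40) = -194.10 mGal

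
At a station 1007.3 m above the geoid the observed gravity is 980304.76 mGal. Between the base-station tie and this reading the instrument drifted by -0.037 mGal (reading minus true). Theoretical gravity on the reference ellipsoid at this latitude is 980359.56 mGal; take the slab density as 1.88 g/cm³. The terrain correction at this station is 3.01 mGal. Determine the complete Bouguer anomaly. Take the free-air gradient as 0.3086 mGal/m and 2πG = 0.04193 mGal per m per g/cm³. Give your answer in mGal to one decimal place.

179.7

Drift-corrected reading = 980304.76 − (-0.037) = 980304.797 mGal
Free-air correction = 0.3086 × 1007.3 = 310.85 mGal
Free-air anomaly = 980304.797 − 980359.56 + (310.85) = 256.087 mGal
Bouguer slab correction = 0.04193 × 1.88 × 1007.3 = 79.40 mGal
Simple Bouguer anomaly = 256.087 − (79.40) = 176.687 mGal
Complete Bouguer anomaly = 176.687 + 3.01 = 179.697 mGal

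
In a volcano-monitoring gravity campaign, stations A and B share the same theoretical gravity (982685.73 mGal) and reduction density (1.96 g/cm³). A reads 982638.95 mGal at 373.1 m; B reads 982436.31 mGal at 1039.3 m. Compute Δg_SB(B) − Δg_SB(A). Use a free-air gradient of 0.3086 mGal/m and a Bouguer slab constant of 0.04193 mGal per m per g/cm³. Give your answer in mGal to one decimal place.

-51.8

Δg_SB(A) = 982638.95 − 982685.73 + 0.3086×373.1 − 0.04193×1.96×373.1 = 37.70 mGal
Δg_SB(B) = 982436.31 − 982685.73 + 0.3086×1039.3 − 0.04193×1.96×1039.3 = -14.10 mGal
Difference = -14.10 − (37.70) = -51.80 mGal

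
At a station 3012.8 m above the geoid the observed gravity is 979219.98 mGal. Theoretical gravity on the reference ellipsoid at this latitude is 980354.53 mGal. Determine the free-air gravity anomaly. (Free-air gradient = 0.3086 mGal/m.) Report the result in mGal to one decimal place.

Free-air correction = 0.3086 × 3012.8 = 929.75 mGal
Free-air anomaly = 979219.98 − 980354.53 + (929.75) = -204.80 mGal

-204.8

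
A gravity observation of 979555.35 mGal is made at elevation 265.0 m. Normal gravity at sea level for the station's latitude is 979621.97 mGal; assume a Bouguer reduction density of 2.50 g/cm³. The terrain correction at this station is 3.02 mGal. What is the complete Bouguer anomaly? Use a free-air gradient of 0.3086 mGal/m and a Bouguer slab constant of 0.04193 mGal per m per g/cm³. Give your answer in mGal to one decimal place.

-9.6

Free-air correction = 0.3086 × 265.0 = 81.78 mGal
Free-air anomaly = 979555.35 − 979621.97 + (81.78) = 15.16 mGal
Bouguer slab correction = 0.04193 × 2.50 × 265.0 = 27.78 mGal
Simple Bouguer anomaly = 15.16 − (27.78) = -12.62 mGal
Complete Bouguer anomaly = -12.62 + 3.02 = -9.60 mGal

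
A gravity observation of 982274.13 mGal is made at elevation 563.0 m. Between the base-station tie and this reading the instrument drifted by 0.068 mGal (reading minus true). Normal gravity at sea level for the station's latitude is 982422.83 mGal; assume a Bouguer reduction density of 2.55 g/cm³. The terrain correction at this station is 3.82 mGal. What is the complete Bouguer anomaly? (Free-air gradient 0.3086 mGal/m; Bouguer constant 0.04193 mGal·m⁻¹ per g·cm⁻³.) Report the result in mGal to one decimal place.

-31.4

Drift-corrected reading = 982274.13 − (0.068) = 982274.062 mGal
Free-air correction = 0.3086 × 563.0 = 173.74 mGal
Free-air anomaly = 982274.062 − 982422.83 + (173.74) = 24.972 mGal
Bouguer slab correction = 0.04193 × 2.55 × 563.0 = 60.20 mGal
Simple Bouguer anomaly = 24.972 − (60.20) = -35.228 mGal
Complete Bouguer anomaly = -35.228 + 3.82 = -31.408 mGal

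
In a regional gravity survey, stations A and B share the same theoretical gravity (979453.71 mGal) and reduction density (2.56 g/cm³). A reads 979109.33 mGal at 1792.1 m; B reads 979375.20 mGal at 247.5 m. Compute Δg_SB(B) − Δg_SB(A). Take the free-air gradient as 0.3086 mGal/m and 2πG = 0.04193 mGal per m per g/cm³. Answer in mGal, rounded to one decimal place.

Δg_SB(A) = 979109.33 − 979453.71 + 0.3086×1792.1 − 0.04193×2.56×1792.1 = 16.30 mGal
Δg_SB(B) = 979375.20 − 979453.71 + 0.3086×247.5 − 0.04193×2.56×247.5 = -28.70 mGal
Difference = -28.70 − (16.30) = -45.00 mGal

-45.0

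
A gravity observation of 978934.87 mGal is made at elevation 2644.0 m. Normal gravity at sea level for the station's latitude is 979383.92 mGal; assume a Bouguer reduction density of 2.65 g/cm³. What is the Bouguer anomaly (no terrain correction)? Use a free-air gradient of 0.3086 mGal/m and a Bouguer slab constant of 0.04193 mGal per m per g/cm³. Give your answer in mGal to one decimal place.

Free-air correction = 0.3086 × 2644.0 = 815.94 mGal
Free-air anomaly = 978934.87 − 979383.92 + (815.94) = 366.89 mGal
Bouguer slab correction = 0.04193 × 2.65 × 2644.0 = 293.79 mGal
Simple Bouguer anomaly = 366.89 − (293.79) = 73.10 mGal

73.1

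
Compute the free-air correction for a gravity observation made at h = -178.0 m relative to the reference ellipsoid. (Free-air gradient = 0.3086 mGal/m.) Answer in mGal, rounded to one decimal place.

Free-air correction = 0.3086 × -178.0 = -54.9 mGal

-54.9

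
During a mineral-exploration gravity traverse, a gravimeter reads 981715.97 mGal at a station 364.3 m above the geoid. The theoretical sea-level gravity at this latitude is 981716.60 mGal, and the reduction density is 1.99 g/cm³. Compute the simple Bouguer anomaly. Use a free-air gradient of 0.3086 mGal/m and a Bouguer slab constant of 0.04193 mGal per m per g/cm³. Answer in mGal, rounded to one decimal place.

Free-air correction = 0.3086 × 364.3 = 112.42 mGal
Free-air anomaly = 981715.97 − 981716.60 + (112.42) = 111.79 mGal
Bouguer slab correction = 0.04193 × 1.99 × 364.3 = 30.40 mGal
Simple Bouguer anomaly = 111.79 − (30.40) = 81.39 mGal

81.4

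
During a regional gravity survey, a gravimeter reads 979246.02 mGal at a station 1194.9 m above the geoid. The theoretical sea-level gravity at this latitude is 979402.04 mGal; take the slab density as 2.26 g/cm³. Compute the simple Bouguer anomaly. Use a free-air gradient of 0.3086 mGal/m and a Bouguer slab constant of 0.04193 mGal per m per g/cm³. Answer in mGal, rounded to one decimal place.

Free-air correction = 0.3086 × 1194.9 = 368.75 mGal
Free-air anomaly = 979246.02 − 979402.04 + (368.75) = 212.73 mGal
Bouguer slab correction = 0.04193 × 2.26 × 1194.9 = 113.23 mGal
Simple Bouguer anomaly = 212.73 − (113.23) = 99.50 mGal

99.5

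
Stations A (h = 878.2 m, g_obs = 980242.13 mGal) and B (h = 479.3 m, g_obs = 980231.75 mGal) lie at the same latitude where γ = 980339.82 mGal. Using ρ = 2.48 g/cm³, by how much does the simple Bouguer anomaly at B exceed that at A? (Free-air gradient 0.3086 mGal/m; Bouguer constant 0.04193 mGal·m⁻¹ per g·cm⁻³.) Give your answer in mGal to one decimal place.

Δg_SB(A) = 980242.13 − 980339.82 + 0.3086×878.2 − 0.04193×2.48×878.2 = 82.00 mGal
Δg_SB(B) = 980231.75 − 980339.82 + 0.3086×479.3 − 0.04193×2.48×479.3 = -10.00 mGal
Difference = -10.00 − (82.00) = -92.00 mGal

-92.0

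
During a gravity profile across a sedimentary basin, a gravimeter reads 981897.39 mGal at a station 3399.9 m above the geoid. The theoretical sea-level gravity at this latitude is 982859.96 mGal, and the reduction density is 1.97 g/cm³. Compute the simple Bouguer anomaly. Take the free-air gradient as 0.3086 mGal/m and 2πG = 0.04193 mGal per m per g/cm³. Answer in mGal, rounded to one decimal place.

Free-air correction = 0.3086 × 3399.9 = 1049.21 mGal
Free-air anomaly = 981897.39 − 982859.96 + (1049.21) = 86.64 mGal
Bouguer slab correction = 0.04193 × 1.97 × 3399.9 = 280.84 mGal
Simple Bouguer anomaly = 86.64 − (280.84) = -194.20 mGal

-194.2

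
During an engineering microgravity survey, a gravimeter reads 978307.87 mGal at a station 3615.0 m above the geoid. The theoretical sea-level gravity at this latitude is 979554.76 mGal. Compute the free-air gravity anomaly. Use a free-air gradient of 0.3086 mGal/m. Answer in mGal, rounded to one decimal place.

Free-air correction = 0.3086 × 3615.0 = 1115.59 mGal
Free-air anomaly = 978307.87 − 979554.76 + (1115.59) = -131.30 mGal

-131.3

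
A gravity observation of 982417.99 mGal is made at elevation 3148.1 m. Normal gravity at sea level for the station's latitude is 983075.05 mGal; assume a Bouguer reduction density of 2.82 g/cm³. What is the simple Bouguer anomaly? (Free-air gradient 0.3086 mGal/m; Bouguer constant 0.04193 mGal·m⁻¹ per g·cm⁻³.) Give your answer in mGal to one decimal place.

-57.8

Free-air correction = 0.3086 × 3148.1 = 971.50 mGal
Free-air anomaly = 982417.99 − 983075.05 + (971.50) = 314.44 mGal
Bouguer slab correction = 0.04193 × 2.82 × 3148.1 = 372.24 mGal
Simple Bouguer anomaly = 314.44 − (372.24) = -57.80 mGal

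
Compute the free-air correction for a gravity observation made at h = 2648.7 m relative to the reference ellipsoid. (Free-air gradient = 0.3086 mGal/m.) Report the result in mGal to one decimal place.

817.4

Free-air correction = 0.3086 × 2648.7 = 817.4 mGal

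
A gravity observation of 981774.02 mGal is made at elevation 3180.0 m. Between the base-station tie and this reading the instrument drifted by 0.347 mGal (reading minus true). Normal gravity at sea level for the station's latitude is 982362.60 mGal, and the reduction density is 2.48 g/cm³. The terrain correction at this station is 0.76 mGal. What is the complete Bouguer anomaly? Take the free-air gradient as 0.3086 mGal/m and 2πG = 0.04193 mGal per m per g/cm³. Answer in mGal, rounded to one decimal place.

62.5

Drift-corrected reading = 981774.02 − (0.347) = 981773.673 mGal
Free-air correction = 0.3086 × 3180.0 = 981.35 mGal
Free-air anomaly = 981773.673 − 982362.60 + (981.35) = 392.423 mGal
Bouguer slab correction = 0.04193 × 2.48 × 3180.0 = 330.68 mGal
Simple Bouguer anomaly = 392.423 − (330.68) = 61.743 mGal
Complete Bouguer anomaly = 61.743 + 0.76 = 62.503 mGal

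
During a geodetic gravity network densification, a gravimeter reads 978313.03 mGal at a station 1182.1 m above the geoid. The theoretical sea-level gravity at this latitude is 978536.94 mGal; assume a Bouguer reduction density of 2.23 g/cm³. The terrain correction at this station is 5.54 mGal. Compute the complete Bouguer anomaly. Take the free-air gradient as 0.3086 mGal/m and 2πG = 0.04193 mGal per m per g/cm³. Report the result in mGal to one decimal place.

35.9

Free-air correction = 0.3086 × 1182.1 = 364.80 mGal
Free-air anomaly = 978313.03 − 978536.94 + (364.80) = 140.89 mGal
Bouguer slab correction = 0.04193 × 2.23 × 1182.1 = 110.53 mGal
Simple Bouguer anomaly = 140.89 − (110.53) = 30.36 mGal
Complete Bouguer anomaly = 30.36 + 5.54 = 35.90 mGal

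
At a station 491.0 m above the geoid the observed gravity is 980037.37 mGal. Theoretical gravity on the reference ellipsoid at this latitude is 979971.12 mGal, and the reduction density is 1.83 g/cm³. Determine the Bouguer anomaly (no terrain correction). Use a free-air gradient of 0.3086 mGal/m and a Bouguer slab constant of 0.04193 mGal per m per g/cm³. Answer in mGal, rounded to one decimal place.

Free-air correction = 0.3086 × 491.0 = 151.52 mGal
Free-air anomaly = 980037.37 − 979971.12 + (151.52) = 217.77 mGal
Bouguer slab correction = 0.04193 × 1.83 × 491.0 = 37.68 mGal
Simple Bouguer anomaly = 217.77 − (37.68) = 180.09 mGal

180.1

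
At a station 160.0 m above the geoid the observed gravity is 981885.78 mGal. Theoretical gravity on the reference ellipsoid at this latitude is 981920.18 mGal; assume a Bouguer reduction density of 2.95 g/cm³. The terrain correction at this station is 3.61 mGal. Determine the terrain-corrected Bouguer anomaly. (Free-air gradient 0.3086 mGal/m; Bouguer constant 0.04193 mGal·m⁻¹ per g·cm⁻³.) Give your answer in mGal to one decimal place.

-1.2

Free-air correction = 0.3086 × 160.0 = 49.38 mGal
Free-air anomaly = 981885.78 − 981920.18 + (49.38) = 14.98 mGal
Bouguer slab correction = 0.04193 × 2.95 × 160.0 = 19.79 mGal
Simple Bouguer anomaly = 14.98 − (19.79) = -4.81 mGal
Complete Bouguer anomaly = -4.81 + 3.61 = -1.20 mGal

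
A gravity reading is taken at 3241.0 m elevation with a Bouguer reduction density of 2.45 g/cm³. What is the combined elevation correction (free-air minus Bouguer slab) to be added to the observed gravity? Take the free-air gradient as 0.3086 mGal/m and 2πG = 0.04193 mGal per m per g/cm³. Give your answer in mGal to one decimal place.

Combined gradient = 0.3086 − 0.04193 × 2.45 = 0.2058715 mGal/m
Combined elevation correction = 0.2058715 × 3241.0 = 667.2 mGal

667.2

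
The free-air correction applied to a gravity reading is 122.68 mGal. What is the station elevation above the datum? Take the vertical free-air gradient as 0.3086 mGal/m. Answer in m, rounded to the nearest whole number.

h = 122.68 / 0.3086 = 397.54 m

398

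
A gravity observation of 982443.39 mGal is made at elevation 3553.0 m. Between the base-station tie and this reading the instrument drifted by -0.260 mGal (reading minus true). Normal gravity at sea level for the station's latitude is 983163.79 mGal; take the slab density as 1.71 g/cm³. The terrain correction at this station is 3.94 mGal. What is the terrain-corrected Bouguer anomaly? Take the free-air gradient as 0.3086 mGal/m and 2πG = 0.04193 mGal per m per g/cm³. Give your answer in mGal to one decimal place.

Drift-corrected reading = 982443.39 − (-0.260) = 982443.650 mGal
Free-air correction = 0.3086 × 3553.0 = 1096.46 mGal
Free-air anomaly = 982443.650 − 983163.79 + (1096.46) = 376.320 mGal
Bouguer slab correction = 0.04193 × 1.71 × 3553.0 = 254.75 mGal
Simple Bouguer anomaly = 376.320 − (254.75) = 121.570 mGal
Complete Bouguer anomaly = 121.570 + 3.94 = 125.510 mGal

125.5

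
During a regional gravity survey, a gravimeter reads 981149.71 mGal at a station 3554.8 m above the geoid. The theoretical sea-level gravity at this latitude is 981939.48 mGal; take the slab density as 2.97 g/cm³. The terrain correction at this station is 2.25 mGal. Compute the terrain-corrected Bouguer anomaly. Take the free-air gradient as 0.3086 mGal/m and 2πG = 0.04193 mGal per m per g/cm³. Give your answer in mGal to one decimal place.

Free-air correction = 0.3086 × 3554.8 = 1097.01 mGal
Free-air anomaly = 981149.71 − 981939.48 + (1097.01) = 307.24 mGal
Bouguer slab correction = 0.04193 × 2.97 × 3554.8 = 442.69 mGal
Simple Bouguer anomaly = 307.24 − (442.69) = -135.45 mGal
Complete Bouguer anomaly = -135.45 + 2.25 = -133.20 mGal

-133.2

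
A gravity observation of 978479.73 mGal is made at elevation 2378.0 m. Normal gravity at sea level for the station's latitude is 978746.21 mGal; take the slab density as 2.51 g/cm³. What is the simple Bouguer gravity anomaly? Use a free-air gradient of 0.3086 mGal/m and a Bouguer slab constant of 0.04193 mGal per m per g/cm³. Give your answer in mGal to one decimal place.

Free-air correction = 0.3086 × 2378.0 = 733.85 mGal
Free-air anomaly = 978479.73 − 978746.21 + (733.85) = 467.37 mGal
Bouguer slab correction = 0.04193 × 2.51 × 2378.0 = 250.27 mGal
Simple Bouguer anomaly = 467.37 − (250.27) = 217.10 mGal

217.1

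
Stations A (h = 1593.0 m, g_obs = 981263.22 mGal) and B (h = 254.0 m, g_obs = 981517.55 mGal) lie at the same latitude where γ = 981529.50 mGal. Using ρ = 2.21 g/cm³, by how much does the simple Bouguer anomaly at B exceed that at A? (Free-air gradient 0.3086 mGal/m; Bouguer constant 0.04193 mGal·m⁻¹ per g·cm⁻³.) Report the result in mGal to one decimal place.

-34.8

Δg_SB(A) = 981263.22 − 981529.50 + 0.3086×1593.0 − 0.04193×2.21×1593.0 = 77.70 mGal
Δg_SB(B) = 981517.55 − 981529.50 + 0.3086×254.0 − 0.04193×2.21×254.0 = 42.90 mGal
Difference = 42.90 − (77.70) = -34.80 mGal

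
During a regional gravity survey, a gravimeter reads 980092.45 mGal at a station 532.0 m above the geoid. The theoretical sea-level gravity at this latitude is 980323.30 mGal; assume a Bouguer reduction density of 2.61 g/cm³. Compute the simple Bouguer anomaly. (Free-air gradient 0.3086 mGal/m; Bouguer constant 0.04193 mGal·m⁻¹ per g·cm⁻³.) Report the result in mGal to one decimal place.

-124.9

Free-air correction = 0.3086 × 532.0 = 164.18 mGal
Free-air anomaly = 980092.45 − 980323.30 + (164.18) = -66.67 mGal
Bouguer slab correction = 0.04193 × 2.61 × 532.0 = 58.22 mGal
Simple Bouguer anomaly = -66.67 − (58.22) = -124.89 mGal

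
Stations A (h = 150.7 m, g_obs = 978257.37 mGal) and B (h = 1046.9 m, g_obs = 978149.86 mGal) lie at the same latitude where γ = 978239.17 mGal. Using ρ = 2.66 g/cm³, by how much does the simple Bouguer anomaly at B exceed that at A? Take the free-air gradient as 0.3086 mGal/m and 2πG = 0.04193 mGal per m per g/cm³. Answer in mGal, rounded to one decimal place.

69.1

Δg_SB(A) = 978257.37 − 978239.17 + 0.3086×150.7 − 0.04193×2.66×150.7 = 47.90 mGal
Δg_SB(B) = 978149.86 − 978239.17 + 0.3086×1046.9 − 0.04193×2.66×1046.9 = 117.00 mGal
Difference = 117.00 − (47.90) = 69.10 mGal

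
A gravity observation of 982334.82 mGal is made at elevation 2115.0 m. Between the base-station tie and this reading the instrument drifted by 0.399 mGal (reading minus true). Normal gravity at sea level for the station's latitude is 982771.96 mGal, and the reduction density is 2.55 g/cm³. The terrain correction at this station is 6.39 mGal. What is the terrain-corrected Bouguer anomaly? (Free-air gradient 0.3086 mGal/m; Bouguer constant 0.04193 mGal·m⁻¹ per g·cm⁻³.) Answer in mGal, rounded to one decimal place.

Drift-corrected reading = 982334.82 − (0.399) = 982334.421 mGal
Free-air correction = 0.3086 × 2115.0 = 652.69 mGal
Free-air anomaly = 982334.421 − 982771.96 + (652.69) = 215.151 mGal
Bouguer slab correction = 0.04193 × 2.55 × 2115.0 = 226.14 mGal
Simple Bouguer anomaly = 215.151 − (226.14) = -10.989 mGal
Complete Bouguer anomaly = -10.989 + 6.39 = -4.599 mGal

-4.6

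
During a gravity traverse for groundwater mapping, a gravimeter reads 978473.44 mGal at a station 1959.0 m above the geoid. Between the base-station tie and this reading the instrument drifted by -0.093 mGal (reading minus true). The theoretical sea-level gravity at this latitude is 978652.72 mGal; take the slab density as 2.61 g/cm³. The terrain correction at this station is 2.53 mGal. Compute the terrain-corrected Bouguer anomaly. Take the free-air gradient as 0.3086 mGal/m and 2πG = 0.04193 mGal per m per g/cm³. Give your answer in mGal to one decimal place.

Drift-corrected reading = 978473.44 − (-0.093) = 978473.533 mGal
Free-air correction = 0.3086 × 1959.0 = 604.55 mGal
Free-air anomaly = 978473.533 − 978652.72 + (604.55) = 425.363 mGal
Bouguer slab correction = 0.04193 × 2.61 × 1959.0 = 214.39 mGal
Simple Bouguer anomaly = 425.363 − (214.39) = 210.973 mGal
Complete Bouguer anomaly = 210.973 + 2.53 = 213.503 mGal

213.5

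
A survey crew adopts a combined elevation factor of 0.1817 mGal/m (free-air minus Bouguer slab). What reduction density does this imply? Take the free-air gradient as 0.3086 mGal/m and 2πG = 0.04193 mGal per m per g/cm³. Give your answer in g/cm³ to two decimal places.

0.1817 = 0.3086 − 0.04193 × ρ
ρ = (0.3086 − 0.1817) / 0.04193 = 3.03 g/cm³

3.03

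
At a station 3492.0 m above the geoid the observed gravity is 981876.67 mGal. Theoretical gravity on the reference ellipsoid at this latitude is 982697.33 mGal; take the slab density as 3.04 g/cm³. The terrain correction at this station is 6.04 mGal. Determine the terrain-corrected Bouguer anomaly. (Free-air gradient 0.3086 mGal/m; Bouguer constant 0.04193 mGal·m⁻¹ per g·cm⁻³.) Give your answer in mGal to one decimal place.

Free-air correction = 0.3086 × 3492.0 = 1077.63 mGal
Free-air anomaly = 981876.67 − 982697.33 + (1077.63) = 256.97 mGal
Bouguer slab correction = 0.04193 × 3.04 × 3492.0 = 445.12 mGal
Simple Bouguer anomaly = 256.97 − (445.12) = -188.15 mGal
Complete Bouguer anomaly = -188.15 + 6.04 = -182.11 mGal

-182.1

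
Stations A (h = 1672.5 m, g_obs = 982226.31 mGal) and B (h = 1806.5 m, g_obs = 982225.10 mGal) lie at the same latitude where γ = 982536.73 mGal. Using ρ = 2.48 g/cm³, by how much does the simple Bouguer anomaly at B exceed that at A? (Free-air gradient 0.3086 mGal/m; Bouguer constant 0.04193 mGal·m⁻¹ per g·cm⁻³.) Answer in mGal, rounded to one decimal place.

Δg_SB(A) = 982226.31 − 982536.73 + 0.3086×1672.5 − 0.04193×2.48×1672.5 = 31.80 mGal
Δg_SB(B) = 982225.10 − 982536.73 + 0.3086×1806.5 − 0.04193×2.48×1806.5 = 58.00 mGal
Difference = 58.00 − (31.80) = 26.20 mGal

26.2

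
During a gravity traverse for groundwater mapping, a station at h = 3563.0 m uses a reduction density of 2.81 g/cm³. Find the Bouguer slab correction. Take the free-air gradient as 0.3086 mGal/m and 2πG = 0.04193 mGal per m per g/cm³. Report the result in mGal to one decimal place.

419.8

Bouguer slab correction = 0.04193 × 2.81 × 3563.0 = 419.8 mGal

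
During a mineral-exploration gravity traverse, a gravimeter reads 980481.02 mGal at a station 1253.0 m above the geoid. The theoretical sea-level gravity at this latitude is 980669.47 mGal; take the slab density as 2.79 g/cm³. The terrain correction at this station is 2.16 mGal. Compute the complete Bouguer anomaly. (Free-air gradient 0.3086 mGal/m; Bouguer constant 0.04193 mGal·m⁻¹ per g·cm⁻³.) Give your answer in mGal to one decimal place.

53.8

Free-air correction = 0.3086 × 1253.0 = 386.68 mGal
Free-air anomaly = 980481.02 − 980669.47 + (386.68) = 198.23 mGal
Bouguer slab correction = 0.04193 × 2.79 × 1253.0 = 146.58 mGal
Simple Bouguer anomaly = 198.23 − (146.58) = 51.65 mGal
Complete Bouguer anomaly = 51.65 + 2.16 = 53.81 mGal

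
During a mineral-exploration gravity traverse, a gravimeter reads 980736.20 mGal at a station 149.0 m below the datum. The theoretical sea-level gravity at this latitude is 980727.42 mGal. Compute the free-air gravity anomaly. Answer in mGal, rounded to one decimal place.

-37.2

Free-air correction = 0.3086 × -149.0 = -45.98 mGal
Free-air anomaly = 980736.20 − 980727.42 + (-45.98) = -37.20 mGal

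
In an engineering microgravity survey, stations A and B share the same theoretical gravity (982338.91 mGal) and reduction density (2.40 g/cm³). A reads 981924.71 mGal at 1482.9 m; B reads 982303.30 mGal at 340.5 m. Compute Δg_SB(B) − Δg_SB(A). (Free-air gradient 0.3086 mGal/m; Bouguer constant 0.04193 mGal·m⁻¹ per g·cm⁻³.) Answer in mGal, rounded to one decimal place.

141.0

Δg_SB(A) = 981924.71 − 982338.91 + 0.3086×1482.9 − 0.04193×2.40×1482.9 = -105.80 mGal
Δg_SB(B) = 982303.30 − 982338.91 + 0.3086×340.5 − 0.04193×2.40×340.5 = 35.20 mGal
Difference = 35.20 − (-105.80) = 141.00 mGal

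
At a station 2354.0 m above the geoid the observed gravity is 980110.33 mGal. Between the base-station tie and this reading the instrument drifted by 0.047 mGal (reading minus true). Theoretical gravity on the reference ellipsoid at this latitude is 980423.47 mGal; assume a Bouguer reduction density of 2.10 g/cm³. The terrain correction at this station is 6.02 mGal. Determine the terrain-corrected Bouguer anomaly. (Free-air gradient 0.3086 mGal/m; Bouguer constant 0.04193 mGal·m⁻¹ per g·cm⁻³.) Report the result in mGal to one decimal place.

212.0

Drift-corrected reading = 980110.33 − (0.047) = 980110.283 mGal
Free-air correction = 0.3086 × 2354.0 = 726.44 mGal
Free-air anomaly = 980110.283 − 980423.47 + (726.44) = 413.253 mGal
Bouguer slab correction = 0.04193 × 2.10 × 2354.0 = 207.28 mGal
Simple Bouguer anomaly = 413.253 − (207.28) = 205.973 mGal
Complete Bouguer anomaly = 205.973 + 6.02 = 211.993 mGal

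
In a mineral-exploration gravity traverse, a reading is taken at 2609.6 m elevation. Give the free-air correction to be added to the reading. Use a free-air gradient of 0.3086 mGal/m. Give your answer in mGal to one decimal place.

Free-air correction = 0.3086 × 2609.6 = 805.3 mGal

805.3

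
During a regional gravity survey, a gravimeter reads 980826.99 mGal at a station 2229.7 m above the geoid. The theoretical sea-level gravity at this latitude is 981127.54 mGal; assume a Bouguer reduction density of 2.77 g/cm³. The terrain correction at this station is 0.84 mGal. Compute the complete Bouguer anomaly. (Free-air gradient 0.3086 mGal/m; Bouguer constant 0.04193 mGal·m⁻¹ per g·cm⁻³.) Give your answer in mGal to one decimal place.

129.4

Free-air correction = 0.3086 × 2229.7 = 688.09 mGal
Free-air anomaly = 980826.99 − 981127.54 + (688.09) = 387.54 mGal
Bouguer slab correction = 0.04193 × 2.77 × 2229.7 = 258.97 mGal
Simple Bouguer anomaly = 387.54 − (258.97) = 128.57 mGal
Complete Bouguer anomaly = 128.57 + 0.84 = 129.41 mGal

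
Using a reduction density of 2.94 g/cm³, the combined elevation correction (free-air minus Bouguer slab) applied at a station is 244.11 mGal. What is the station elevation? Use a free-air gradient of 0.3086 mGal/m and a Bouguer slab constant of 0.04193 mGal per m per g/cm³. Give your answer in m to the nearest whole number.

Combined gradient = 0.3086 − 0.04193 × 2.94 = 0.1853258 mGal/m
h = 244.11 / 0.1853258 = 1317.19 m

1317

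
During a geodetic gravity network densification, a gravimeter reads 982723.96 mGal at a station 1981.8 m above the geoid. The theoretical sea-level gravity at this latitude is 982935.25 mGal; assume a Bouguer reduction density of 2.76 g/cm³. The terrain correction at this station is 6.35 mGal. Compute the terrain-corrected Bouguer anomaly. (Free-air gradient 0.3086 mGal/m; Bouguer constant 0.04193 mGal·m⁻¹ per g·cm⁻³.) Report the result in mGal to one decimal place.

Free-air correction = 0.3086 × 1981.8 = 611.58 mGal
Free-air anomaly = 982723.96 − 982935.25 + (611.58) = 400.29 mGal
Bouguer slab correction = 0.04193 × 2.76 × 1981.8 = 229.35 mGal
Simple Bouguer anomaly = 400.29 − (229.35) = 170.94 mGal
Complete Bouguer anomaly = 170.94 + 6.35 = 177.29 mGal

177.3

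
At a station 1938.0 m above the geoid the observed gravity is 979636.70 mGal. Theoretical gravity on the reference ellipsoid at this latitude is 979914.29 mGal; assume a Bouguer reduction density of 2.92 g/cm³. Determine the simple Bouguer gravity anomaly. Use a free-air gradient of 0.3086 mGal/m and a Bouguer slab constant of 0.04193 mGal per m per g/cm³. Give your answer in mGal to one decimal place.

Free-air correction = 0.3086 × 1938.0 = 598.07 mGal
Free-air anomaly = 979636.70 − 979914.29 + (598.07) = 320.48 mGal
Bouguer slab correction = 0.04193 × 2.92 × 1938.0 = 237.28 mGal
Simple Bouguer anomaly = 320.48 − (237.28) = 83.20 mGal

83.2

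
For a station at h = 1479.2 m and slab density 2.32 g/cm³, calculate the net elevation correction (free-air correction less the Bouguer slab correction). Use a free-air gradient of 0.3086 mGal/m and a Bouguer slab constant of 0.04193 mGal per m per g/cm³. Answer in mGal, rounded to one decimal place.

Combined gradient = 0.3086 − 0.04193 × 2.32 = 0.2113224 mGal/m
Combined elevation correction = 0.2113224 × 1479.2 = 312.6 mGal

312.6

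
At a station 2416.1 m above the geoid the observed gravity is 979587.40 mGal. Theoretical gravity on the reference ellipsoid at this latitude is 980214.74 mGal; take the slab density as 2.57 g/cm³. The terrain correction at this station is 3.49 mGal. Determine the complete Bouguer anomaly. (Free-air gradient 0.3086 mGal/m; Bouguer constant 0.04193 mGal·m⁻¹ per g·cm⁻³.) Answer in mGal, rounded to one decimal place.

Free-air correction = 0.3086 × 2416.1 = 745.61 mGal
Free-air anomaly = 979587.40 − 980214.74 + (745.61) = 118.27 mGal
Bouguer slab correction = 0.04193 × 2.57 × 2416.1 = 260.36 mGal
Simple Bouguer anomaly = 118.27 − (260.36) = -142.09 mGal
Complete Bouguer anomaly = -142.09 + 3.49 = -138.60 mGal

-138.6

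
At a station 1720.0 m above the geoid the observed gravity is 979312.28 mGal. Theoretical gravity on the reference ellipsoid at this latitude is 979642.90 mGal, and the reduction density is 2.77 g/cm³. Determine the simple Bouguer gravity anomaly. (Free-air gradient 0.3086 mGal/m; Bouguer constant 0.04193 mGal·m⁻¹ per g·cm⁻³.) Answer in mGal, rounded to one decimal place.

Free-air correction = 0.3086 × 1720.0 = 530.79 mGal
Free-air anomaly = 979312.28 − 979642.90 + (530.79) = 200.17 mGal
Bouguer slab correction = 0.04193 × 2.77 × 1720.0 = 199.77 mGal
Simple Bouguer anomaly = 200.17 − (199.77) = 0.40 mGal

0.4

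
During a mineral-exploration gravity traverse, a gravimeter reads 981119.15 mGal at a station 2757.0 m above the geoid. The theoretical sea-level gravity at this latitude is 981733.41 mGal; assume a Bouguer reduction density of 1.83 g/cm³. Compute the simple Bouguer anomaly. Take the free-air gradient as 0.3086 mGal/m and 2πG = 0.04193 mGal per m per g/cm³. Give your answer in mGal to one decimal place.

Free-air correction = 0.3086 × 2757.0 = 850.81 mGal
Free-air anomaly = 981119.15 − 981733.41 + (850.81) = 236.55 mGal
Bouguer slab correction = 0.04193 × 1.83 × 2757.0 = 211.55 mGal
Simple Bouguer anomaly = 236.55 − (211.55) = 25.00 mGal

25.0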